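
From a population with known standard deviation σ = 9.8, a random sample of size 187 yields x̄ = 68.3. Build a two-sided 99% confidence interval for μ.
(66.45, 70.15)

z-interval (σ known):
z* = 2.576 for 99% confidence

Margin of error = z* · σ/√n = 2.576 · 9.8/√187 = 1.85

CI: (68.3 - 1.85, 68.3 + 1.85) = (66.45, 70.15)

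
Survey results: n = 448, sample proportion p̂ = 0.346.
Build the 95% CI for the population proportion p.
(0.302, 0.390)

Proportion CI:
SE = √(p̂(1-p̂)/n) = √(0.346 · 0.654 / 448) = 0.02247

z* = 1.960
Margin = z* · SE = 1.960 · 0.02247 = 0.0440

CI: 0.346 ± 0.0440 = (0.302, 0.390)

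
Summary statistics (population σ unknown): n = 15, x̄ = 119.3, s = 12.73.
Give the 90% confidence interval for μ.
(113.51, 125.09)

t-interval (σ unknown):
df = n - 1 = 14
t* = 1.761 for 90% confidence

Margin of error = t* · s/√n = 1.761 · 12.73/√15 = 5.79

CI: (113.51, 125.09)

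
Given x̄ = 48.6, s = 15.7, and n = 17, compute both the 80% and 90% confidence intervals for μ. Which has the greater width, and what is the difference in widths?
90% CI is wider by 3.12

df = 16
80% CI: t* = 1.337, (43.51, 53.69), width = 2 · t* · s/√n = 10.18
90% CI: t* = 1.746, (41.95, 55.25), width = 2 · t* · s/√n = 13.30

The 90% CI is wider by 13.30 - 10.18 = 3.12.
Higher confidence requires a wider interval.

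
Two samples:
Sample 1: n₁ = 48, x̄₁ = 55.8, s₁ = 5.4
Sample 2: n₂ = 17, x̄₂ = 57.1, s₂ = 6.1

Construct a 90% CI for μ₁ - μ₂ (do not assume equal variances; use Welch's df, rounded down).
(-4.16, 1.56)

Difference: x̄₁ - x̄₂ = -1.30
SE = √(s₁²/n₁ + s₂²/n₂) = √(5.4²/48 + 6.1²/17) = 1.6722
df = 25.45 → 25 (Welch–Satterthwaite, rounded down)
t* = 1.708

CI: -1.30 ± 1.708 · 1.6722 = -1.30 ± 2.86 = (-4.16, 1.56)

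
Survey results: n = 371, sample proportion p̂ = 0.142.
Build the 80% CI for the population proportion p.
(0.119, 0.165)

Proportion CI:
SE = √(p̂(1-p̂)/n) = √(0.142 · 0.858 / 371) = 0.01812

z* = 1.282
Margin = z* · SE = 1.282 · 0.01812 = 0.0232

CI: 0.142 ± 0.0232 = (0.119, 0.165)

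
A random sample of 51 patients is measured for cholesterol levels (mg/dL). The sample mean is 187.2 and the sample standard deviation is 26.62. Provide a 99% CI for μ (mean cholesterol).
(177.22, 197.18)

t-interval (σ unknown):
df = n - 1 = 50
t* = 2.678 for 99% confidence

Margin of error = t* · s/√n = 2.678 · 26.62/√51 = 9.98

CI: (177.22, 197.18)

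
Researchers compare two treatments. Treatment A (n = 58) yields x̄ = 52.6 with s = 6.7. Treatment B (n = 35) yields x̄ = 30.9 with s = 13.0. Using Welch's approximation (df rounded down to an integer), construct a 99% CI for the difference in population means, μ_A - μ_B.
(15.33, 28.07)

Difference: x̄₁ - x̄₂ = 21.70
SE = √(s₁²/n₁ + s₂²/n₂) = √(6.7²/58 + 13.0²/35) = 2.3670
df = 45.08 → 45 (Welch–Satterthwaite, rounded down)
t* = 2.690

CI: 21.70 ± 2.690 · 2.3670 = 21.70 ± 6.37 = (15.33, 28.07)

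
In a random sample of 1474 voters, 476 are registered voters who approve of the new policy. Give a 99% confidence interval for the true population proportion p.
(0.292, 0.354)

Proportion CI:
p̂ = 476/1474 = 0.32293
SE = √(p̂(1-p̂)/n) = √(0.32293 · 0.67707 / 1474) = 0.01218

z* = 2.576
Margin = z* · SE = 2.576 · 0.01218 = 0.0314

CI: 0.32293 ± 0.0314 = (0.292, 0.354)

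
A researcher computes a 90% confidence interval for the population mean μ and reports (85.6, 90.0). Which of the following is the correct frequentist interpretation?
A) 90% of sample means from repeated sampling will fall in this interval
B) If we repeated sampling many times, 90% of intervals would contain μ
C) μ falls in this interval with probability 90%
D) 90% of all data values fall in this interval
B

A) Wrong — coverage applies to intervals containing μ, not to future x̄ values.
B) Correct — this is the frequentist long-run coverage interpretation.
C) Wrong — μ is fixed; the randomness lives in the interval, not in μ.
D) Wrong — a CI is about the parameter μ, not individual data values.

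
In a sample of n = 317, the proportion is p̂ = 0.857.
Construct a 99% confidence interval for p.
(0.806, 0.908)

Proportion CI:
SE = √(p̂(1-p̂)/n) = √(0.857 · 0.143 / 317) = 0.01966

z* = 2.576
Margin = z* · SE = 2.576 · 0.01966 = 0.0506

CI: 0.857 ± 0.0506 = (0.806, 0.908)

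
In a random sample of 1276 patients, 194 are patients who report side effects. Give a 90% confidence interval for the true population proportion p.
(0.136, 0.169)

Proportion CI:
p̂ = 194/1276 = 0.15204
SE = √(p̂(1-p̂)/n) = √(0.15204 · 0.84796 / 1276) = 0.01005

z* = 1.645
Margin = z* · SE = 1.645 · 0.01005 = 0.0165

CI: 0.15204 ± 0.0165 = (0.136, 0.169)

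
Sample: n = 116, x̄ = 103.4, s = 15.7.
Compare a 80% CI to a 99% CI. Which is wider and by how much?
99% CI is wider by 3.88

df = 115
80% CI: t* = 1.289, (101.52, 105.28), width = 2 · t* · s/√n = 3.76
99% CI: t* = 2.619, (99.58, 107.22), width = 2 · t* · s/√n = 7.64

The 99% CI is wider by 7.64 - 3.76 = 3.88.
Higher confidence requires a wider interval.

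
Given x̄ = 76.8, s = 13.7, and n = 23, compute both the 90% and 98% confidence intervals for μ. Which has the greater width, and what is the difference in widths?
98% CI is wider by 4.52

df = 22
90% CI: t* = 1.717, (71.90, 81.70), width = 2 · t* · s/√n = 9.81
98% CI: t* = 2.508, (69.64, 83.96), width = 2 · t* · s/√n = 14.33

The 98% CI is wider by 14.33 - 9.81 = 4.52.
Higher confidence requires a wider interval.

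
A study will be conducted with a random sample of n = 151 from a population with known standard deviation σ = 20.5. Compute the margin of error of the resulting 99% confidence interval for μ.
Margin of error = 4.30

Margin of error = z* · σ/√n
= 2.576 · 20.5/√151
= 2.576 · 20.5/12.2882
= 4.30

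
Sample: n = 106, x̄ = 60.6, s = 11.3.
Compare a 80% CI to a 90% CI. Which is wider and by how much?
90% CI is wider by 0.81

df = 105
80% CI: t* = 1.290, (59.18, 62.02), width = 2 · t* · s/√n = 2.83
90% CI: t* = 1.659, (58.78, 62.42), width = 2 · t* · s/√n = 3.64

The 90% CI is wider by 3.64 - 2.83 = 0.81.
Higher confidence requires a wider interval.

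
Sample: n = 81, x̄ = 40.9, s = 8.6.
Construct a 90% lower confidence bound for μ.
μ ≥ 39.67

Lower bound (one-sided):
t* = 1.292 (one-sided for 90%)
Lower bound = x̄ - t* · s/√n = 40.9 - 1.292 · 8.6/√81 = 39.67

We are 90% confident that μ ≥ 39.67.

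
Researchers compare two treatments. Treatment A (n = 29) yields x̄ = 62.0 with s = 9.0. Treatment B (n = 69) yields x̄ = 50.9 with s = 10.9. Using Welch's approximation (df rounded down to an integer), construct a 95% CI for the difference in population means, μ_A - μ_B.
(6.85, 15.35)

Difference: x̄₁ - x̄₂ = 11.10
SE = √(s₁²/n₁ + s₂²/n₂) = √(9.0²/29 + 10.9²/69) = 2.1248
df = 63.26 → 63 (Welch–Satterthwaite, rounded down)
t* = 1.998

CI: 11.10 ± 1.998 · 2.1248 = 11.10 ± 4.25 = (6.85, 15.35)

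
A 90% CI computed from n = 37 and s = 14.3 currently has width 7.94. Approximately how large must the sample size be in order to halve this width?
n ≈ 148

CI width ∝ 1/√n
To reduce width by factor 2, need √n to grow by 2 → need 2² = 4 times as many samples.

Current: n = 37, width = 7.94
New: n = 148, width ≈ 3.89

Width reduced by factor of 7.94/3.89 = 2.04.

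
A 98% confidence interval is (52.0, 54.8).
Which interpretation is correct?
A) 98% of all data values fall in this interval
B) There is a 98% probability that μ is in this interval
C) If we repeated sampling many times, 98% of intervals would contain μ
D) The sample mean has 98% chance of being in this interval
C

A) Wrong — a CI is about the parameter μ, not individual data values.
B) Wrong — μ is fixed; the randomness lives in the interval, not in μ.
C) Correct — this is the frequentist long-run coverage interpretation.
D) Wrong — x̄ is observed and sits in the interval by construction.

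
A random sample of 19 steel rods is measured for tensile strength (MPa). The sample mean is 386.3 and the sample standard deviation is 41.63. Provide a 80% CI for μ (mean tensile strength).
(373.60, 399.00)

t-interval (σ unknown):
df = n - 1 = 18
t* = 1.330 for 80% confidence

Margin of error = t* · s/√n = 1.330 · 41.63/√19 = 12.70

CI: (373.60, 399.00)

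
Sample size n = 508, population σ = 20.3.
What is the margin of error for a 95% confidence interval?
Margin of error = 1.77

Margin of error = z* · σ/√n
= 1.960 · 20.3/√508
= 1.960 · 20.3/22.5389
= 1.77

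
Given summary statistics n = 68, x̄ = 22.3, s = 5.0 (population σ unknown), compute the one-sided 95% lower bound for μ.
μ ≥ 21.29

Lower bound (one-sided):
t* = 1.668 (one-sided for 95%)
Lower bound = x̄ - t* · s/√n = 22.3 - 1.668 · 5.0/√68 = 21.29

We are 95% confident that μ ≥ 21.29.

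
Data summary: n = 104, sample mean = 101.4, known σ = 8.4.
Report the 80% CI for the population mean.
(100.34, 102.46)

z-interval (σ known):
z* = 1.282 for 80% confidence

Margin of error = z* · σ/√n = 1.282 · 8.4/√104 = 1.06

CI: (101.4 - 1.06, 101.4 + 1.06) = (100.34, 102.46)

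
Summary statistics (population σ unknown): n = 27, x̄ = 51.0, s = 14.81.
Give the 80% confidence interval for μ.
(47.25, 54.75)

t-interval (σ unknown):
df = n - 1 = 26
t* = 1.315 for 80% confidence

Margin of error = t* · s/√n = 1.315 · 14.81/√27 = 3.75

CI: (47.25, 54.75)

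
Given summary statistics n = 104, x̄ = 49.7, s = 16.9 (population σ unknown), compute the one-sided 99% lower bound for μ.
μ ≥ 45.78

Lower bound (one-sided):
t* = 2.363 (one-sided for 99%)
Lower bound = x̄ - t* · s/√n = 49.7 - 2.363 · 16.9/√104 = 45.78

We are 99% confident that μ ≥ 45.78.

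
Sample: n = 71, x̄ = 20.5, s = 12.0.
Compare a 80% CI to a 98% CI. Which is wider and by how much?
98% CI is wider by 3.09

df = 70
80% CI: t* = 1.294, (18.66, 22.34), width = 2 · t* · s/√n = 3.69
98% CI: t* = 2.381, (17.11, 23.89), width = 2 · t* · s/√n = 6.78

The 98% CI is wider by 6.78 - 3.69 = 3.09.
Higher confidence requires a wider interval.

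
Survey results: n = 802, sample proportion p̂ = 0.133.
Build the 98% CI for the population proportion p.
(0.105, 0.161)

Proportion CI:
SE = √(p̂(1-p̂)/n) = √(0.133 · 0.867 / 802) = 0.01199

z* = 2.326
Margin = z* · SE = 2.326 · 0.01199 = 0.0279

CI: 0.133 ± 0.0279 = (0.105, 0.161)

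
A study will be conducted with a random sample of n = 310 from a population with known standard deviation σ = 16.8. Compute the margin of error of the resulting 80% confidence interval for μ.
Margin of error = 1.22

Margin of error = z* · σ/√n
= 1.282 · 16.8/√310
= 1.282 · 16.8/17.6068
= 1.22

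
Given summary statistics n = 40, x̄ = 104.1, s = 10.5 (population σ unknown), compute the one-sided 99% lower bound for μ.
μ ≥ 100.07

Lower bound (one-sided):
t* = 2.426 (one-sided for 99%)
Lower bound = x̄ - t* · s/√n = 104.1 - 2.426 · 10.5/√40 = 100.07

We are 99% confident that μ ≥ 100.07.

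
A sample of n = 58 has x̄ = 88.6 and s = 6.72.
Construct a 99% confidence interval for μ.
(86.25, 90.95)

t-interval (σ unknown):
df = n - 1 = 57
t* = 2.665 for 99% confidence

Margin of error = t* · s/√n = 2.665 · 6.72/√58 = 2.35

CI: (86.25, 90.95)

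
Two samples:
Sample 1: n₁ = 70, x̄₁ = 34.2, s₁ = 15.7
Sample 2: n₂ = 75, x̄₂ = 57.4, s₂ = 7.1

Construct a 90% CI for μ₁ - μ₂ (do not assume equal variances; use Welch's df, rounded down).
(-26.60, -19.80)

Difference: x̄₁ - x̄₂ = -23.20
SE = √(s₁²/n₁ + s₂²/n₂) = √(15.7²/70 + 7.1²/75) = 2.0478
df = 94.64 → 94 (Welch–Satterthwaite, rounded down)
t* = 1.661

CI: -23.20 ± 1.661 · 2.0478 = -23.20 ± 3.40 = (-26.60, -19.80)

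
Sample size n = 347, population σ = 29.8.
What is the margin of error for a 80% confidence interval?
Margin of error = 2.05

Margin of error = z* · σ/√n
= 1.282 · 29.8/√347
= 1.282 · 29.8/18.6279
= 2.05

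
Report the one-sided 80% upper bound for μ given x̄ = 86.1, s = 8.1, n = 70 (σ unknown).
μ ≤ 86.92

Upper bound (one-sided):
t* = 0.847 (one-sided for 80%)
Upper bound = x̄ + t* · s/√n = 86.1 + 0.847 · 8.1/√70 = 86.92

We are 80% confident that μ ≤ 86.92.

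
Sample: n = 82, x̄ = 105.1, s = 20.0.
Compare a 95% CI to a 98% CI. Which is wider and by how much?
98% CI is wider by 1.69

df = 81
95% CI: t* = 1.990, (100.70, 109.50), width = 2 · t* · s/√n = 8.79
98% CI: t* = 2.373, (99.86, 110.34), width = 2 · t* · s/√n = 10.48

The 98% CI is wider by 10.48 - 8.79 = 1.69.
Higher confidence requires a wider interval.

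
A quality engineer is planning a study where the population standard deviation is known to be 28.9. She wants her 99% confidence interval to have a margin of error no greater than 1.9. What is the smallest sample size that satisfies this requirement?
n ≥ 1536

For margin E ≤ 1.9:
n ≥ (z* · σ / E)²
n ≥ (2.576 · 28.9 / 1.9)²
n ≥ 1535.25

Minimum n = 1536 (rounding up)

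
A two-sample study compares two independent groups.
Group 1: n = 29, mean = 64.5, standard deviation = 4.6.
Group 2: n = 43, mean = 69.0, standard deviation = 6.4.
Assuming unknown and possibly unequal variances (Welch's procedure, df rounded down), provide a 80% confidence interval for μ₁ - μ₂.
(-6.18, -2.82)

Difference: x̄₁ - x̄₂ = -4.50
SE = √(s₁²/n₁ + s₂²/n₂) = √(4.6²/29 + 6.4²/43) = 1.2970
df = 69.67 → 69 (Welch–Satterthwaite, rounded down)
t* = 1.294

CI: -4.50 ± 1.294 · 1.2970 = -4.50 ± 1.68 = (-6.18, -2.82)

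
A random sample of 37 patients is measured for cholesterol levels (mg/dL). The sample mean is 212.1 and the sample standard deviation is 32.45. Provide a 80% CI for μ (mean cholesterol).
(205.13, 219.07)

t-interval (σ unknown):
df = n - 1 = 36
t* = 1.306 for 80% confidence

Margin of error = t* · s/√n = 1.306 · 32.45/√37 = 6.97

CI: (205.13, 219.07)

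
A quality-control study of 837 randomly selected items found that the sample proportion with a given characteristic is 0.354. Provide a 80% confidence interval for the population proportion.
(0.333, 0.375)

Proportion CI:
SE = √(p̂(1-p̂)/n) = √(0.354 · 0.646 / 837) = 0.01653

z* = 1.282
Margin = z* · SE = 1.282 · 0.01653 = 0.0212

CI: 0.354 ± 0.0212 = (0.333, 0.375)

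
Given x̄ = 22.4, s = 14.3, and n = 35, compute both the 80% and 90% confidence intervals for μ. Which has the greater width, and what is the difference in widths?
90% CI is wider by 1.85

df = 34
80% CI: t* = 1.307, (19.24, 25.56), width = 2 · t* · s/√n = 6.32
90% CI: t* = 1.691, (18.31, 26.49), width = 2 · t* · s/√n = 8.17

The 90% CI is wider by 8.17 - 6.32 = 1.85.
Higher confidence requires a wider interval.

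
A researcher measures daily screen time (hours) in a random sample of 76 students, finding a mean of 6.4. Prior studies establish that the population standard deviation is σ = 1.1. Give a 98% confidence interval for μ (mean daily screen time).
(6.11, 6.69)

z-interval (σ known):
z* = 2.326 for 98% confidence

Margin of error = z* · σ/√n = 2.326 · 1.1/√76 = 0.29

CI: (6.4 - 0.29, 6.4 + 0.29) = (6.11, 6.69)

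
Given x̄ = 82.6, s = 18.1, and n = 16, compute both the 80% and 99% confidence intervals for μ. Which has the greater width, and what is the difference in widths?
99% CI is wider by 14.53

df = 15
80% CI: t* = 1.341, (76.53, 88.67), width = 2 · t* · s/√n = 12.14
99% CI: t* = 2.947, (69.26, 95.94), width = 2 · t* · s/√n = 26.67

The 99% CI is wider by 26.67 - 12.14 = 14.53.
Higher confidence requires a wider interval.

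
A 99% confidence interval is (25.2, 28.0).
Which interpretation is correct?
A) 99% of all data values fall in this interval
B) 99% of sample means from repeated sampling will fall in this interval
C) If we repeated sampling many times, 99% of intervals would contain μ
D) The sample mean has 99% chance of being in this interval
C

A) Wrong — a CI is about the parameter μ, not individual data values.
B) Wrong — coverage applies to intervals containing μ, not to future x̄ values.
C) Correct — this is the frequentist long-run coverage interpretation.
D) Wrong — x̄ is observed and sits in the interval by construction.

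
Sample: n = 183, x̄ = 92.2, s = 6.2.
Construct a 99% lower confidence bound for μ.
μ ≥ 91.12

Lower bound (one-sided):
t* = 2.347 (one-sided for 99%)
Lower bound = x̄ - t* · s/√n = 92.2 - 2.347 · 6.2/√183 = 91.12

We are 99% confident that μ ≥ 91.12.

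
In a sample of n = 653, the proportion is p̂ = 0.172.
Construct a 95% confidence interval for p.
(0.143, 0.201)

Proportion CI:
SE = √(p̂(1-p̂)/n) = √(0.172 · 0.828 / 653) = 0.01477

z* = 1.960
Margin = z* · SE = 1.960 · 0.01477 = 0.0289

CI: 0.172 ± 0.0289 = (0.143, 0.201)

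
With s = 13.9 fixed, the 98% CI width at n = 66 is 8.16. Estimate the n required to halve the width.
n ≈ 264

CI width ∝ 1/√n
To reduce width by factor 2, need √n to grow by 2 → need 2² = 4 times as many samples.

Current: n = 66, width = 8.16
New: n = 264, width ≈ 4.01

Width reduced by factor of 8.16/4.01 = 2.03.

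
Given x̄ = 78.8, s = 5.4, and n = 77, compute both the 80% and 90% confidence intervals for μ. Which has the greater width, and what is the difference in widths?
90% CI is wider by 0.46

df = 76
80% CI: t* = 1.293, (78.00, 79.60), width = 2 · t* · s/√n = 1.59
90% CI: t* = 1.665, (77.78, 79.82), width = 2 · t* · s/√n = 2.05

The 90% CI is wider by 2.05 - 1.59 = 0.46.
Higher confidence requires a wider interval.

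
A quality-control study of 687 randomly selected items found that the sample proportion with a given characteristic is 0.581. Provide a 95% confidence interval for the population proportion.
(0.544, 0.618)

Proportion CI:
SE = √(p̂(1-p̂)/n) = √(0.581 · 0.419 / 687) = 0.01882

z* = 1.960
Margin = z* · SE = 1.960 · 0.01882 = 0.0369

CI: 0.581 ± 0.0369 = (0.544, 0.618)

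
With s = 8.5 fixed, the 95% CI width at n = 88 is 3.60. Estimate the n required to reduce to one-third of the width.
n ≈ 792

CI width ∝ 1/√n
To reduce width by factor 3, need √n to grow by 3 → need 3² = 9 times as many samples.

Current: n = 88, width = 3.60
New: n = 792, width ≈ 1.19

Width reduced by factor of 3.60/1.19 = 3.03.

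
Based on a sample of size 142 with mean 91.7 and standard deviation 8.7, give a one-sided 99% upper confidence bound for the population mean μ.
μ ≤ 93.42

Upper bound (one-sided):
t* = 2.353 (one-sided for 99%)
Upper bound = x̄ + t* · s/√n = 91.7 + 2.353 · 8.7/√142 = 93.42

We are 99% confident that μ ≤ 93.42.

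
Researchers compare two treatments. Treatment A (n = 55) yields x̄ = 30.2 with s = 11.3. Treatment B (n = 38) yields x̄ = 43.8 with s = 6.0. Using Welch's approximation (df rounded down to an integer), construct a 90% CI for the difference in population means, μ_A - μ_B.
(-16.61, -10.59)

Difference: x̄₁ - x̄₂ = -13.60
SE = √(s₁²/n₁ + s₂²/n₂) = √(11.3²/55 + 6.0²/38) = 1.8080
df = 86.13 → 86 (Welch–Satterthwaite, rounded down)
t* = 1.663

CI: -13.60 ± 1.663 · 1.8080 = -13.60 ± 3.01 = (-16.61, -10.59)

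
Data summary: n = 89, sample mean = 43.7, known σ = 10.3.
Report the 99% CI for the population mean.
(40.89, 46.51)

z-interval (σ known):
z* = 2.576 for 99% confidence

Margin of error = z* · σ/√n = 2.576 · 10.3/√89 = 2.81

CI: (43.7 - 2.81, 43.7 + 2.81) = (40.89, 46.51)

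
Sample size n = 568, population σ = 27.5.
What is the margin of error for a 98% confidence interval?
Margin of error = 2.68

Margin of error = z* · σ/√n
= 2.326 · 27.5/√568
= 2.326 · 27.5/23.8328
= 2.68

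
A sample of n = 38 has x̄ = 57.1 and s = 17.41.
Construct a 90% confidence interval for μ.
(52.34, 61.86)

t-interval (σ unknown):
df = n - 1 = 37
t* = 1.687 for 90% confidence

Margin of error = t* · s/√n = 1.687 · 17.41/√38 = 4.76

CI: (52.34, 61.86)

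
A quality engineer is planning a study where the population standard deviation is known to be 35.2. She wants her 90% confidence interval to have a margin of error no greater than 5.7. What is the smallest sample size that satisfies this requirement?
n ≥ 104

For margin E ≤ 5.7:
n ≥ (z* · σ / E)²
n ≥ (1.645 · 35.2 / 5.7)²
n ≥ 103.20

Minimum n = 104 (rounding up)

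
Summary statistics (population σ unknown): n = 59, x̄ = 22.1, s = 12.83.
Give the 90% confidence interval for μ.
(19.31, 24.89)

t-interval (σ unknown):
df = n - 1 = 58
t* = 1.672 for 90% confidence

Margin of error = t* · s/√n = 1.672 · 12.83/√59 = 2.79

CI: (19.31, 24.89)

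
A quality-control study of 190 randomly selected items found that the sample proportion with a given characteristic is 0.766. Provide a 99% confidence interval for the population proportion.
(0.687, 0.845)

Proportion CI:
SE = √(p̂(1-p̂)/n) = √(0.766 · 0.234 / 190) = 0.03071

z* = 2.576
Margin = z* · SE = 2.576 · 0.03071 = 0.0791

CI: 0.766 ± 0.0791 = (0.687, 0.845)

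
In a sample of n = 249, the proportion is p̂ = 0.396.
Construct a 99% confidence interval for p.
(0.316, 0.476)

Proportion CI:
SE = √(p̂(1-p̂)/n) = √(0.396 · 0.604 / 249) = 0.03099

z* = 2.576
Margin = z* · SE = 2.576 · 0.03099 = 0.0798

CI: 0.396 ± 0.0798 = (0.316, 0.476)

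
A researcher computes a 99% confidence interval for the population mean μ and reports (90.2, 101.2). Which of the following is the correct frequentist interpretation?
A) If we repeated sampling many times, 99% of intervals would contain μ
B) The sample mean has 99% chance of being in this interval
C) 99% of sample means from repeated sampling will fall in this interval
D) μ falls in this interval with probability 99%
A

A) Correct — this is the frequentist long-run coverage interpretation.
B) Wrong — x̄ is observed and sits in the interval by construction.
C) Wrong — coverage applies to intervals containing μ, not to future x̄ values.
D) Wrong — μ is fixed; the randomness lives in the interval, not in μ.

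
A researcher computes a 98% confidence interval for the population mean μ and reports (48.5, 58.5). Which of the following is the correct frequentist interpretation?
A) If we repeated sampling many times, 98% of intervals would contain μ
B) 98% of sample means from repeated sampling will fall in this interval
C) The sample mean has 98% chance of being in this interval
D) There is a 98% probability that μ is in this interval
A

A) Correct — this is the frequentist long-run coverage interpretation.
B) Wrong — coverage applies to intervals containing μ, not to future x̄ values.
C) Wrong — x̄ is observed and sits in the interval by construction.
D) Wrong — μ is fixed; the randomness lives in the interval, not in μ.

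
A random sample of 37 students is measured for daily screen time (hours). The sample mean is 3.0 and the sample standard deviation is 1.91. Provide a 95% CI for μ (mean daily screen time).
(2.36, 3.64)

t-interval (σ unknown):
df = n - 1 = 36
t* = 2.028 for 95% confidence

Margin of error = t* · s/√n = 2.028 · 1.91/√37 = 0.64

CI: (2.36, 3.64)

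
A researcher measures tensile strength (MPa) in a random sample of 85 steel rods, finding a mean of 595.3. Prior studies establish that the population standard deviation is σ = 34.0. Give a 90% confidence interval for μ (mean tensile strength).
(589.23, 601.37)

z-interval (σ known):
z* = 1.645 for 90% confidence

Margin of error = z* · σ/√n = 1.645 · 34.0/√85 = 6.07

CI: (595.3 - 6.07, 595.3 + 6.07) = (589.23, 601.37)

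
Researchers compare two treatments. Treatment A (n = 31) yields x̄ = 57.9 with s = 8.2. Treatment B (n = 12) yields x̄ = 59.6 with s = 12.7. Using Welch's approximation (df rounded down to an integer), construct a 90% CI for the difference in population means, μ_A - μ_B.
(-8.66, 5.26)

Difference: x̄₁ - x̄₂ = -1.70
SE = √(s₁²/n₁ + s₂²/n₂) = √(8.2²/31 + 12.7²/12) = 3.9509
df = 14.70 → 14 (Welch–Satterthwaite, rounded down)
t* = 1.761

CI: -1.70 ± 1.761 · 3.9509 = -1.70 ± 6.96 = (-8.66, 5.26)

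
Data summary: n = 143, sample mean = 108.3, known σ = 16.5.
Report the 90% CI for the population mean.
(106.03, 110.57)

z-interval (σ known):
z* = 1.645 for 90% confidence

Margin of error = z* · σ/√n = 1.645 · 16.5/√143 = 2.27

CI: (108.3 - 2.27, 108.3 + 2.27) = (106.03, 110.57)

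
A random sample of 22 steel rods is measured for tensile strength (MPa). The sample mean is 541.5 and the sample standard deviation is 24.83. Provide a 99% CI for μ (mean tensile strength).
(526.51, 556.49)

t-interval (σ unknown):
df = n - 1 = 21
t* = 2.831 for 99% confidence

Margin of error = t* · s/√n = 2.831 · 24.83/√22 = 14.99

CI: (526.51, 556.49)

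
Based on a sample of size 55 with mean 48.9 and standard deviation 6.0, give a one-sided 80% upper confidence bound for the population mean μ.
μ ≤ 49.59

Upper bound (one-sided):
t* = 0.848 (one-sided for 80%)
Upper bound = x̄ + t* · s/√n = 48.9 + 0.848 · 6.0/√55 = 49.59

We are 80% confident that μ ≤ 49.59.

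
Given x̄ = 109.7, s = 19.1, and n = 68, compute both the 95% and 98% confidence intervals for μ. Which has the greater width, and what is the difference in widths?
98% CI is wider by 1.79

df = 67
95% CI: t* = 1.996, (105.08, 114.32), width = 2 · t* · s/√n = 9.25
98% CI: t* = 2.383, (104.18, 115.22), width = 2 · t* · s/√n = 11.04

The 98% CI is wider by 11.04 - 9.25 = 1.79.
Higher confidence requires a wider interval.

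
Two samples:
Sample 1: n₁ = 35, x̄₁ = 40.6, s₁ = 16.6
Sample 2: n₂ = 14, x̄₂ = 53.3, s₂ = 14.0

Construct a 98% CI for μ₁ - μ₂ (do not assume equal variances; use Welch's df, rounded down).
(-24.24, -1.16)

Difference: x̄₁ - x̄₂ = -12.70
SE = √(s₁²/n₁ + s₂²/n₂) = √(16.6²/35 + 14.0²/14) = 4.6769
df = 28.31 → 28 (Welch–Satterthwaite, rounded down)
t* = 2.467

CI: -12.70 ± 2.467 · 4.6769 = -12.70 ± 11.54 = (-24.24, -1.16)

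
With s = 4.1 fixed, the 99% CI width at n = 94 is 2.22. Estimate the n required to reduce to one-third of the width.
n ≈ 846

CI width ∝ 1/√n
To reduce width by factor 3, need √n to grow by 3 → need 3² = 9 times as many samples.

Current: n = 94, width = 2.22
New: n = 846, width ≈ 0.73

Width reduced by factor of 2.22/0.73 = 3.04.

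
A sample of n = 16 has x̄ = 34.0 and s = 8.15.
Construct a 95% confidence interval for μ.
(29.66, 38.34)

t-interval (σ unknown):
df = n - 1 = 15
t* = 2.131 for 95% confidence

Margin of error = t* · s/√n = 2.131 · 8.15/√16 = 4.34

CI: (29.66, 38.34)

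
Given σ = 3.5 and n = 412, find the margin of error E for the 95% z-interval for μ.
Margin of error = 0.34

Margin of error = z* · σ/√n
= 1.960 · 3.5/√412
= 1.960 · 3.5/20.2978
= 0.34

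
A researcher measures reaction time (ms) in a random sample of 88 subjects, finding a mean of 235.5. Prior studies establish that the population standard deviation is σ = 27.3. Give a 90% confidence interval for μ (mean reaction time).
(230.71, 240.29)

z-interval (σ known):
z* = 1.645 for 90% confidence

Margin of error = z* · σ/√n = 1.645 · 27.3/√88 = 4.79

CI: (235.5 - 4.79, 235.5 + 4.79) = (230.71, 240.29)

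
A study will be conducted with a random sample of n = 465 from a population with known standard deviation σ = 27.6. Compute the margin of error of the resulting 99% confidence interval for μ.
Margin of error = 3.30

Margin of error = z* · σ/√n
= 2.576 · 27.6/√465
= 2.576 · 27.6/21.5639
= 3.30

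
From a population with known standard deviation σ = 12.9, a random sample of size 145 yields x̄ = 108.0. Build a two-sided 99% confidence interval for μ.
(105.24, 110.76)

z-interval (σ known):
z* = 2.576 for 99% confidence

Margin of error = z* · σ/√n = 2.576 · 12.9/√145 = 2.76

CI: (108.0 - 2.76, 108.0 + 2.76) = (105.24, 110.76)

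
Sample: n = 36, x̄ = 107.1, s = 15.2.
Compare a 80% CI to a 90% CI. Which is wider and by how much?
90% CI is wider by 1.94

df = 35
80% CI: t* = 1.306, (103.79, 110.41), width = 2 · t* · s/√n = 6.62
90% CI: t* = 1.690, (102.82, 111.38), width = 2 · t* · s/√n = 8.56

The 90% CI is wider by 8.56 - 6.62 = 1.94.
Higher confidence requires a wider interval.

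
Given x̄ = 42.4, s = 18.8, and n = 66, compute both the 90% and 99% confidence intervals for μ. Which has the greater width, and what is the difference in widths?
99% CI is wider by 4.56

df = 65
90% CI: t* = 1.669, (38.54, 46.26), width = 2 · t* · s/√n = 7.72
99% CI: t* = 2.654, (36.26, 48.54), width = 2 · t* · s/√n = 12.28

The 99% CI is wider by 12.28 - 7.72 = 4.56.
Higher confidence requires a wider interval.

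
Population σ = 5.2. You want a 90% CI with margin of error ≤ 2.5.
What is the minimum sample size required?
n ≥ 12

For margin E ≤ 2.5:
n ≥ (z* · σ / E)²
n ≥ (1.645 · 5.2 / 2.5)²
n ≥ 11.71

Minimum n = 12 (rounding up)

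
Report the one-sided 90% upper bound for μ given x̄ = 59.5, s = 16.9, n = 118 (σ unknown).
μ ≤ 61.51

Upper bound (one-sided):
t* = 1.289 (one-sided for 90%)
Upper bound = x̄ + t* · s/√n = 59.5 + 1.289 · 16.9/√118 = 61.51

We are 90% confident that μ ≤ 61.51.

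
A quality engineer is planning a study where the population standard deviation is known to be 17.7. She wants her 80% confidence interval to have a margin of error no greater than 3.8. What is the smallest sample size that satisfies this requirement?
n ≥ 36

For margin E ≤ 3.8:
n ≥ (z* · σ / E)²
n ≥ (1.282 · 17.7 / 3.8)²
n ≥ 35.66

Minimum n = 36 (rounding up)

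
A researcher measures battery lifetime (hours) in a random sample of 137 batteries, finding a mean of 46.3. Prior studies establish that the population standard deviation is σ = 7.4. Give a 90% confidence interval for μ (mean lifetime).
(45.26, 47.34)

z-interval (σ known):
z* = 1.645 for 90% confidence

Margin of error = z* · σ/√n = 1.645 · 7.4/√137 = 1.04

CI: (46.3 - 1.04, 46.3 + 1.04) = (45.26, 47.34)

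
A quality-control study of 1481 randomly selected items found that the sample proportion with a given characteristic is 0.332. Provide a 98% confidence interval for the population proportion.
(0.304, 0.360)

Proportion CI:
SE = √(p̂(1-p̂)/n) = √(0.332 · 0.668 / 1481) = 0.01224

z* = 2.326
Margin = z* · SE = 2.326 · 0.01224 = 0.0285

CI: 0.332 ± 0.0285 = (0.304, 0.360)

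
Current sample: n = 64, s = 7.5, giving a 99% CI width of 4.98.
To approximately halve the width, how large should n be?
n ≈ 256

CI width ∝ 1/√n
To reduce width by factor 2, need √n to grow by 2 → need 2² = 4 times as many samples.

Current: n = 64, width = 4.98
New: n = 256, width ≈ 2.43

Width reduced by factor of 4.98/2.43 = 2.05.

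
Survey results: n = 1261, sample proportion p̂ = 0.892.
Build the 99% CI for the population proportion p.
(0.869, 0.915)

Proportion CI:
SE = √(p̂(1-p̂)/n) = √(0.892 · 0.108 / 1261) = 0.00874

z* = 2.576
Margin = z* · SE = 2.576 · 0.00874 = 0.0225

CI: 0.892 ± 0.0225 = (0.869, 0.915)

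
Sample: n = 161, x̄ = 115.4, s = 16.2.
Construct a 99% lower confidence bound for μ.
μ ≥ 112.40

Lower bound (one-sided):
t* = 2.350 (one-sided for 99%)
Lower bound = x̄ - t* · s/√n = 115.4 - 2.350 · 16.2/√161 = 112.40

We are 99% confident that μ ≥ 112.40.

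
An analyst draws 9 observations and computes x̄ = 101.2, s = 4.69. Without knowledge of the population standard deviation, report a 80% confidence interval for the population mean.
(99.02, 103.38)

t-interval (σ unknown):
df = n - 1 = 8
t* = 1.397 for 80% confidence

Margin of error = t* · s/√n = 1.397 · 4.69/√9 = 2.18

CI: (99.02, 103.38)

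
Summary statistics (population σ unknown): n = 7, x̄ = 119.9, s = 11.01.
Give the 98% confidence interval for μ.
(106.82, 132.98)

t-interval (σ unknown):
df = n - 1 = 6
t* = 3.143 for 98% confidence

Margin of error = t* · s/√n = 3.143 · 11.01/√7 = 13.08

CI: (106.82, 132.98)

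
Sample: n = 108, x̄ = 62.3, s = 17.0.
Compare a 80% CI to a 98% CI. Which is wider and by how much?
98% CI is wider by 3.51

df = 107
80% CI: t* = 1.290, (60.19, 64.41), width = 2 · t* · s/√n = 4.22
98% CI: t* = 2.362, (58.44, 66.16), width = 2 · t* · s/√n = 7.73

The 98% CI is wider by 7.73 - 4.22 = 3.51.
Higher confidence requires a wider interval.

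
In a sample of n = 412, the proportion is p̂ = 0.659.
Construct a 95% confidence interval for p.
(0.613, 0.705)

Proportion CI:
SE = √(p̂(1-p̂)/n) = √(0.659 · 0.341 / 412) = 0.02335

z* = 1.960
Margin = z* · SE = 1.960 · 0.02335 = 0.0458

CI: 0.659 ± 0.0458 = (0.613, 0.705)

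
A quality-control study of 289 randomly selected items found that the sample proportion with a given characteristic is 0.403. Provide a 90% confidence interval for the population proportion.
(0.356, 0.450)

Proportion CI:
SE = √(p̂(1-p̂)/n) = √(0.403 · 0.597 / 289) = 0.02885

z* = 1.645
Margin = z* · SE = 1.645 · 0.02885 = 0.0475

CI: 0.403 ± 0.0475 = (0.356, 0.450)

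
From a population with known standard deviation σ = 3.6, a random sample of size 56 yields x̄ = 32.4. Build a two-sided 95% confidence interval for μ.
(31.46, 33.34)

z-interval (σ known):
z* = 1.960 for 95% confidence

Margin of error = z* · σ/√n = 1.960 · 3.6/√56 = 0.94

CI: (32.4 - 0.94, 32.4 + 0.94) = (31.46, 33.34)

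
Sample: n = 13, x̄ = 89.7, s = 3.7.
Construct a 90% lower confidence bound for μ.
μ ≥ 88.31

Lower bound (one-sided):
t* = 1.356 (one-sided for 90%)
Lower bound = x̄ - t* · s/√n = 89.7 - 1.356 · 3.7/√13 = 88.31

We are 90% confident that μ ≥ 88.31.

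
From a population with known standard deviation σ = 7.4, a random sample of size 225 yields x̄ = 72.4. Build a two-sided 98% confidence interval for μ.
(71.25, 73.55)

z-interval (σ known):
z* = 2.326 for 98% confidence

Margin of error = z* · σ/√n = 2.326 · 7.4/√225 = 1.15

CI: (72.4 - 1.15, 72.4 + 1.15) = (71.25, 73.55)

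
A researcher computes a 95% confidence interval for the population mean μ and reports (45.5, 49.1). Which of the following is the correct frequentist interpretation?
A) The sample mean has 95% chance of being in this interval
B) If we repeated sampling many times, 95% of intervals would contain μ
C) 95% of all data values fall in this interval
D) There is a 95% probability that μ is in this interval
B

A) Wrong — x̄ is observed and sits in the interval by construction.
B) Correct — this is the frequentist long-run coverage interpretation.
C) Wrong — a CI is about the parameter μ, not individual data values.
D) Wrong — μ is fixed; the randomness lives in the interval, not in μ.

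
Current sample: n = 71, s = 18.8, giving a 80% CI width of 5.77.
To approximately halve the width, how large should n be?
n ≈ 284

CI width ∝ 1/√n
To reduce width by factor 2, need √n to grow by 2 → need 2² = 4 times as many samples.

Current: n = 71, width = 5.77
New: n = 284, width ≈ 2.87

Width reduced by factor of 5.77/2.87 = 2.01.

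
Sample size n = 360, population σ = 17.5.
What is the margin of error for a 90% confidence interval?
Margin of error = 1.52

Margin of error = z* · σ/√n
= 1.645 · 17.5/√360
= 1.645 · 17.5/18.9737
= 1.52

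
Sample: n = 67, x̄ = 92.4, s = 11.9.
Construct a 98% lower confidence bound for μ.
μ ≥ 89.35

Lower bound (one-sided):
t* = 2.095 (one-sided for 98%)
Lower bound = x̄ - t* · s/√n = 92.4 - 2.095 · 11.9/√67 = 89.35

We are 98% confident that μ ≥ 89.35.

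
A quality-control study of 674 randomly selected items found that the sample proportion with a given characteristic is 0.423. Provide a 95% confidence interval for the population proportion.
(0.386, 0.460)

Proportion CI:
SE = √(p̂(1-p̂)/n) = √(0.423 · 0.577 / 674) = 0.01903

z* = 1.960
Margin = z* · SE = 1.960 · 0.01903 = 0.0373

CI: 0.423 ± 0.0373 = (0.386, 0.460)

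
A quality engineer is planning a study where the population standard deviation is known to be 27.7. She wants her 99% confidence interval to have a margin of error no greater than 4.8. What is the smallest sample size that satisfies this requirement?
n ≥ 221

For margin E ≤ 4.8:
n ≥ (z* · σ / E)²
n ≥ (2.576 · 27.7 / 4.8)²
n ≥ 220.99

Minimum n = 221 (rounding up)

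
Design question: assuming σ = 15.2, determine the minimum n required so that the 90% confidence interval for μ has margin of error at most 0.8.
n ≥ 977

For margin E ≤ 0.8:
n ≥ (z* · σ / E)²
n ≥ (1.645 · 15.2 / 0.8)²
n ≥ 976.88

Minimum n = 977 (rounding up)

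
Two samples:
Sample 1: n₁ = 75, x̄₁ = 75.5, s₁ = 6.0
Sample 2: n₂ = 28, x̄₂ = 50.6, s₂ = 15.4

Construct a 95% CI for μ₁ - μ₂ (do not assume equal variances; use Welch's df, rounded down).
(18.79, 31.01)

Difference: x̄₁ - x̄₂ = 24.90
SE = √(s₁²/n₁ + s₂²/n₂) = √(6.0²/75 + 15.4²/28) = 2.9917
df = 30.11 → 30 (Welch–Satterthwaite, rounded down)
t* = 2.042

CI: 24.90 ± 2.042 · 2.9917 = 24.90 ± 6.11 = (18.79, 31.01)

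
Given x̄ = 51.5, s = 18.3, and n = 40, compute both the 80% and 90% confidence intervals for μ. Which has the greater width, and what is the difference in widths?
90% CI is wider by 2.20

df = 39
80% CI: t* = 1.304, (47.73, 55.27), width = 2 · t* · s/√n = 7.55
90% CI: t* = 1.685, (46.62, 56.38), width = 2 · t* · s/√n = 9.75

The 90% CI is wider by 9.75 - 7.55 = 2.20.
Higher confidence requires a wider interval.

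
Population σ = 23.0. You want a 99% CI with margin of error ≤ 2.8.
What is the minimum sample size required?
n ≥ 448

For margin E ≤ 2.8:
n ≥ (z* · σ / E)²
n ≥ (2.576 · 23.0 / 2.8)²
n ≥ 447.75

Minimum n = 448 (rounding up)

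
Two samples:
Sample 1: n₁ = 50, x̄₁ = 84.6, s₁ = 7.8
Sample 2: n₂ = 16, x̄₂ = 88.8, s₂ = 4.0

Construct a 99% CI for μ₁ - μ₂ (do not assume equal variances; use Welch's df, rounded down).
(-8.19, -0.21)

Difference: x̄₁ - x̄₂ = -4.20
SE = √(s₁²/n₁ + s₂²/n₂) = √(7.8²/50 + 4.0²/16) = 1.4889
df = 50.72 → 50 (Welch–Satterthwaite, rounded down)
t* = 2.678

CI: -4.20 ± 2.678 · 1.4889 = -4.20 ± 3.99 = (-8.19, -0.21)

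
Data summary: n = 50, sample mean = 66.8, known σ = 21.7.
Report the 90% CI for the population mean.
(61.75, 71.85)

z-interval (σ known):
z* = 1.645 for 90% confidence

Margin of error = z* · σ/√n = 1.645 · 21.7/√50 = 5.05

CI: (66.8 - 5.05, 66.8 + 5.05) = (61.75, 71.85)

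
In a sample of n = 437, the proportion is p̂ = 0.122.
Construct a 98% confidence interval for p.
(0.086, 0.158)

Proportion CI:
SE = √(p̂(1-p̂)/n) = √(0.122 · 0.878 / 437) = 0.01566

z* = 2.326
Margin = z* · SE = 2.326 · 0.01566 = 0.0364

CI: 0.122 ± 0.0364 = (0.086, 0.158)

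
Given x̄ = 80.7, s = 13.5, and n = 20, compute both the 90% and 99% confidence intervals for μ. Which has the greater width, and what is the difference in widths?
99% CI is wider by 6.83

df = 19
90% CI: t* = 1.729, (75.48, 85.92), width = 2 · t* · s/√n = 10.44
99% CI: t* = 2.861, (72.06, 89.34), width = 2 · t* · s/√n = 17.27

The 99% CI is wider by 17.27 - 10.44 = 6.83.
Higher confidence requires a wider interval.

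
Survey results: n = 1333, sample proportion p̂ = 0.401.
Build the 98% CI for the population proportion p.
(0.370, 0.432)

Proportion CI:
SE = √(p̂(1-p̂)/n) = √(0.401 · 0.599 / 1333) = 0.01342

z* = 2.326
Margin = z* · SE = 2.326 · 0.01342 = 0.0312

CI: 0.401 ± 0.0312 = (0.370, 0.432)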